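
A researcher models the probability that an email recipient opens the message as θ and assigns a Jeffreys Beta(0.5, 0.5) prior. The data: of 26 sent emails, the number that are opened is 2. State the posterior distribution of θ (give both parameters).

Posterior: Beta(2.5, 24.5)

The binomial likelihood is conjugate to the Beta prior: with 2 successes and 24 failures, the posterior is Beta(0.5+2, 0.5+24) = Beta(2.5, 24.5).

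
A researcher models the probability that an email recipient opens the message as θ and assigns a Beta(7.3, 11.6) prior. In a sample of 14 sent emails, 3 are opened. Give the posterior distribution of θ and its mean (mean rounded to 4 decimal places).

Posterior: Beta(10.3, 22.6); mean ≈ 0.3131

The binomial likelihood is conjugate to the Beta prior: with 3 successes and 11 failures, the posterior is Beta(7.3+3, 11.6+11) = Beta(10.3, 22.6).
Posterior mean = α/(α+β) = 10.3/32.9 = 0.3131.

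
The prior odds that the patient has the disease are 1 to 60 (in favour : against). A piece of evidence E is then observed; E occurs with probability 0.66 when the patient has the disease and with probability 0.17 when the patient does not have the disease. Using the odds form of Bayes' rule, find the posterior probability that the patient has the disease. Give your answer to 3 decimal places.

Posterior probability ≈ 0.061

Prior odds = 1/60 = 0.016667.
Likelihood ratio for E = 0.66/0.17 = 3.8824.
Posterior odds = prior odds × LR = 0.064706.
Posterior probability = odds/(1+odds) = 0.064706/1.0647 = 0.061.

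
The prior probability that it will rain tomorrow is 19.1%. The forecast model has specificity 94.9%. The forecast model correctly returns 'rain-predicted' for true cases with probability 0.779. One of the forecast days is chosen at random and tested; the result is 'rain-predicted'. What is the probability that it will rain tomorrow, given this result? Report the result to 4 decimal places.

Write H for 'it will rain tomorrow'. Prior odds H:¬H = 0.191/0.809 = 0.23609. For the 'rain-predicted' outcome, the likelihood ratio is 0.779/0.051 = 15.275.
Posterior odds = 0.23609 × 15.275 = 3.6062, so P(H|E) = 3.6062/(1+3.6062) = 0.7829.

P(H | E) ≈ 0.7829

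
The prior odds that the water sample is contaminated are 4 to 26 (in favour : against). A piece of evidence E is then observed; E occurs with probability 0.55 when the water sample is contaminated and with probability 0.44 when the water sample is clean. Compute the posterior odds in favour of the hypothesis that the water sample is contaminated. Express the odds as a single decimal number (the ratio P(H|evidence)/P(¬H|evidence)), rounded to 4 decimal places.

Posterior odds ≈ 0.1923

Prior odds = 4/26 = 0.15385.
Likelihood ratio for E = 0.55/0.44 = 1.2500.
Posterior odds = prior odds × LR = 0.19231.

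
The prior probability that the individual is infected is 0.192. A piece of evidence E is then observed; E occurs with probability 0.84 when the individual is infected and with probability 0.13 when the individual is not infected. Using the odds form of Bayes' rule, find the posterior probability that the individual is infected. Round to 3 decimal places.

Posterior probability ≈ 0.606

Prior odds = 0.192/(1−0.192) = 0.23762. In log-odds, ln(0.23762) = -1.4371.
Add log likelihood ratio: ln(6.4615) = 1.8659.
Posterior log-odds = 0.42880, so posterior odds = exp(0.42880) = 1.5354. Converting, P(H|E) = 1.5354/2.5354 = 0.606.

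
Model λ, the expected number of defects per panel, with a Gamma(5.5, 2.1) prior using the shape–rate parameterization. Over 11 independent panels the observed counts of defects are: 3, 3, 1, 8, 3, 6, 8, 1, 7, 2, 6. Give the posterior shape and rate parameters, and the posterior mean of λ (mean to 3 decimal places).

Posterior: Gamma(shape=53.5, rate=13.1); mean ≈ 4.084

The Poisson likelihood adds the total count to the shape and the number of exposure periods to the rate. Here ∑xᵢ = 48 and n = 11, so shape 5.5→53.5 and rate 2.1→13.1.
Posterior mean = shape/rate = 53.5/13.1 = 4.084.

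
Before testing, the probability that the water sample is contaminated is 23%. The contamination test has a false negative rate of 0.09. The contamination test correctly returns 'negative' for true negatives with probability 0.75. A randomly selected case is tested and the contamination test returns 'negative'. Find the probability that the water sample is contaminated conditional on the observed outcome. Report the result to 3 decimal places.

Write H for 'the water sample is contaminated'. Prior odds H:¬H = 0.23/0.77 = 0.29870. For the 'negative' outcome, the likelihood ratio is 0.09/0.75 = 0.12000.
Posterior odds = 0.29870 × 0.12000 = 0.035844, so P(H|E) = 0.035844/(1+0.035844) = 0.035.

P(H | E) ≈ 0.035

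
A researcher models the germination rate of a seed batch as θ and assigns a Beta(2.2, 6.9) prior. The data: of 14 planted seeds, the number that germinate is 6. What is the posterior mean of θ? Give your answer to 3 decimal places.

Posterior mean ≈ 0.355

Observing 6 successes and 8 failures updates Beta(2.2, 6.9) by adding the success and failure counts to the two shape parameters: α = 2.2+6 = 8.2, β = 6.9+8 = 14.9.
E[θ | data] = 8.2/(8.2+14.9) = 0.355.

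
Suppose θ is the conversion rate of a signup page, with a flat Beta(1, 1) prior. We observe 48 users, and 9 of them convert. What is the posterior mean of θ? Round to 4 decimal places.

The binomial likelihood is conjugate to the Beta prior: with 9 successes and 39 failures, the posterior is Beta(1+9, 1+39) = Beta(10, 40).
E[θ | data] = 10/(10+40) = 0.2000.

Posterior mean ≈ 0.2000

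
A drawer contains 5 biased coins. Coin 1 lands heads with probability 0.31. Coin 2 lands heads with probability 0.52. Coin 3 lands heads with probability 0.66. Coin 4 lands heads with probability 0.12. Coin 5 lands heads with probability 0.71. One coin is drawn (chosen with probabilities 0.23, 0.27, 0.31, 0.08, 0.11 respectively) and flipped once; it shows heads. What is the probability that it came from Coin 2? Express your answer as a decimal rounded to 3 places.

Posterior probability ≈ 0.279

P(heads|C1) = 0.31; P(heads|C2) = 0.52; P(heads|C3) = 0.66; P(heads|C4) = 0.12; P(heads|C5) = 0.71.
Prior × likelihood for each source: 0.23·0.31=0.07130, 0.27·0.52=0.1404, 0.31·0.66=0.2046, 0.08·0.12=0.009600, 0.11·0.71=0.07810. Summing gives P(heads) = 0.50400.
P(Coin 2 | heads) = 0.1404 / 0.50400 = 0.279.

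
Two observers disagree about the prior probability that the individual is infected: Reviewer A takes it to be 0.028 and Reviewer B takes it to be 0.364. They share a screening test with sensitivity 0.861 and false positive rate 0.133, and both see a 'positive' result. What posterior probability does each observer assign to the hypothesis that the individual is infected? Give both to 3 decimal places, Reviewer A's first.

The likelihood ratio for a 'positive' result is 0.861/0.133 = 6.4737.
Reviewer A: prior odds 0.028/0.972 = 0.028807; posterior odds 0.18648; posterior probability 0.157.
Reviewer B: prior odds 0.364/0.636 = 0.57233; posterior odds 3.7051; posterior probability 0.787.

Reviewer A: 0.157; Reviewer B: 0.787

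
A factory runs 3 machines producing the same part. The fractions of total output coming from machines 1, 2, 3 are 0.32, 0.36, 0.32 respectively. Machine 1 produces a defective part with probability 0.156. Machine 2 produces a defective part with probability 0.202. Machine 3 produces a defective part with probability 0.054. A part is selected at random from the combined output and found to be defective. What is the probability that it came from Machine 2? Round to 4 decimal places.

P(defective|M1) = 0.156; P(defective|M2) = 0.202; P(defective|M3) = 0.054.
Prior × likelihood for each source: 0.32·0.156=0.04992, 0.36·0.202=0.07272, 0.32·0.054=0.01728. Summing gives P(defective) = 0.13992.
P(Machine 2 | defective) = 0.07272 / 0.13992 = 0.5197.

Posterior probability ≈ 0.5197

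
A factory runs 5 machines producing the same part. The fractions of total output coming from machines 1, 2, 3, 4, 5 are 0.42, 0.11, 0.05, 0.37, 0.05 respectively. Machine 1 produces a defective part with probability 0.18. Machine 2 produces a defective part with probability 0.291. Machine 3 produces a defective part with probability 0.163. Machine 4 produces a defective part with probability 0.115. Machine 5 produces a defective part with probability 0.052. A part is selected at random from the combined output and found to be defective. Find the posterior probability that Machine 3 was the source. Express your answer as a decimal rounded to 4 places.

Posterior probability ≈ 0.0506

Tabulate prior·likelihood by source: [1] prior 0.42, lik 0.18, product 0.07560; [2] prior 0.11, lik 0.291, product 0.03201; [3] prior 0.05, lik 0.163, product 0.008150; [4] prior 0.37, lik 0.115, product 0.04255; [5] prior 0.05, lik 0.052, product 0.002600.
Normalizing constant = 0.16091; the posterior for Machine 3 is its product over the sum, 0.008150/0.16091 = 0.0506.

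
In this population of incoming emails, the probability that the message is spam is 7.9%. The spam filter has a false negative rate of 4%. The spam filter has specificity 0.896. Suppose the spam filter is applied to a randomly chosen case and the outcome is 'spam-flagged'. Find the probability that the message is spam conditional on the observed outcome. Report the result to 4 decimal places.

P(H | E) ≈ 0.4419

Let H be the event that the message is spam. P(H) = 0.079, so P(¬H) = 0.921. With E the 'spam-flagged' result, P(E|H) = 0.96 and P(E|¬H) = 0.104.
P(E) = 0.96·0.079 + 0.104·0.921 = 0.075840 + 0.095784 = 0.17162.
By Bayes' theorem, P(H|E) = 0.075840 / 0.17162 = 0.4419.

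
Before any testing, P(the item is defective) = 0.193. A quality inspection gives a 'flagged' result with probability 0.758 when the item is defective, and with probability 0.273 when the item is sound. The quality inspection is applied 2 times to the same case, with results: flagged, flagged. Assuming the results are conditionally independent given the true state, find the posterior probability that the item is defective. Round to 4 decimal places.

With H the event that the item is defective, the joint likelihood of the observed sequence is P(data|H) = 0.758·0.758 = 0.57456 and P(data|¬H) = 0.273·0.273 = 0.074529.
Bayes: P(H|data) = 0.193·0.57456 / (0.193·0.57456 + 0.807·0.074529) = 0.11089/0.17104 = 0.6483.

Posterior P(H) ≈ 0.6483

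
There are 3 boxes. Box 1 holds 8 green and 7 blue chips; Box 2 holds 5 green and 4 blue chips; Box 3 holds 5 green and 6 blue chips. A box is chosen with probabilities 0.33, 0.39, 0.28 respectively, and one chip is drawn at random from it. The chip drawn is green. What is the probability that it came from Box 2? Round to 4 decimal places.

Posterior probability ≈ 0.4167

Tabulate prior·likelihood by source: [1] prior 0.33, lik 0.5333, product 0.1760; [2] prior 0.39, lik 0.5556, product 0.2167; [3] prior 0.28, lik 0.4545, product 0.1273.
Normalizing constant = 0.51994; the posterior for Box 2 is its product over the sum, 0.2167/0.51994 = 0.4167.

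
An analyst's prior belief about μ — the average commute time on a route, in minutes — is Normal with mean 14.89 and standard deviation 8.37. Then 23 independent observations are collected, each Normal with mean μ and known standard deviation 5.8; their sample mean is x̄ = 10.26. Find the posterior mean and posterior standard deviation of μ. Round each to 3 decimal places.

With known σ, the Normal prior is conjugate. Weight on the data is w = (n/σ²)/(n/σ² + 1/τ₀²) = 0.683710/(0.683710+0.0142741) = 0.97955.
Posterior mean = w·x̄ + (1−w)·μ₀ = 0.97955·10.26 + 0.020450·14.89 = 10.355. Posterior variance = 1/(0.683710+0.0142741) = 1.43270, so SD = 1.197.

Posterior mean ≈ 10.355; posterior SD ≈ 1.197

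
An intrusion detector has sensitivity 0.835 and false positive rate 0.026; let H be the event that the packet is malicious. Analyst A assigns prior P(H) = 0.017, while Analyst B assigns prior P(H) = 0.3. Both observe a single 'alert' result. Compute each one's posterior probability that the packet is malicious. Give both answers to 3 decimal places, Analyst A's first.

P('+'|H) = 0.835, P('+'|¬H) = 0.026.
Analyst A: numerator 0.835·0.017 = 0.014195; evidence = 0.014195+0.026·0.983 = 0.039753; posterior = 0.357.
Analyst B: numerator 0.835·0.3 = 0.25050; evidence = 0.25050+0.026·0.7 = 0.26870; posterior = 0.932.

Analyst A: 0.357; Analyst B: 0.932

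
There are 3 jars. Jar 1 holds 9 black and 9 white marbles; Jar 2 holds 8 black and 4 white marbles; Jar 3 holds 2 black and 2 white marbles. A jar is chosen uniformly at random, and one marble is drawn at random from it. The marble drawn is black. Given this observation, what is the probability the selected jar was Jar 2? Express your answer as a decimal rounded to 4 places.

Tabulate prior·likelihood by source: [1] prior 0.333333, lik 0.5, product 0.1667; [2] prior 0.333333, lik 0.6667, product 0.2222; [3] prior 0.333333, lik 0.5, product 0.1667.
Normalizing constant = 0.55556; the posterior for Jar 2 is its product over the sum, 0.2222/0.55556 = 0.4000.

Posterior probability ≈ 0.4000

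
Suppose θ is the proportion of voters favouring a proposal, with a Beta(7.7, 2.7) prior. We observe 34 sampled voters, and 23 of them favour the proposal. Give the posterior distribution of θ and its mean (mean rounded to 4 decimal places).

Posterior: Beta(30.7, 13.7); mean ≈ 0.6914

Observing 23 successes and 11 failures updates Beta(7.7, 2.7) by adding the success and failure counts to the two shape parameters: α = 7.7+23 = 30.7, β = 2.7+11 = 13.7.
Posterior mean = α/(α+β) = 30.7/44.4 = 0.6914.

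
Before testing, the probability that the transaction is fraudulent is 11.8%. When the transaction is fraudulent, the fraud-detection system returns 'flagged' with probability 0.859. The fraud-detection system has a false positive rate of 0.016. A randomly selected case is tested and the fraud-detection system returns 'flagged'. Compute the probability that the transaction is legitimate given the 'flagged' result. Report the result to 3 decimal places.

P(¬H | E) ≈ 0.122

Let H be the event that the transaction is fraudulent. P(H) = 0.118, so P(¬H) = 0.882. With E the 'flagged' result, P(E|H) = 0.859 and P(E|¬H) = 0.016.
P(E) = 0.859·0.118 + 0.016·0.882 = 0.10136 + 0.014112 = 0.11547.
By Bayes' theorem, P(H|E) = 0.10136 / 0.11547 = 0.878. Hence P(¬H|E) = 1 − 0.878 = 0.122.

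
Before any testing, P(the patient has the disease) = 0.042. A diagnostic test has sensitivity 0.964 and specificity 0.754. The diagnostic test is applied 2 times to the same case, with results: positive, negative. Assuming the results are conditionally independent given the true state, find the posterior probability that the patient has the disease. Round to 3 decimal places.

Posterior P(H) ≈ 0.008

Let H be the event that the patient has the disease; start with P(H) = 0.042. P('positive'|H) = 0.964, P('positive'|¬H) = 0.246.
Update on result 1 ('positive'): P(H) ← 0.964·0.0420 / (0.964·0.0420 + 0.246·0.9580) = 0.040488/0.27616 = 0.1466.
Update on result 2 ('negative'): P(H) ← 0.036·0.1466 / (0.036·0.1466 + 0.754·0.8534) = 0.0052781/0.64873 = 0.0081.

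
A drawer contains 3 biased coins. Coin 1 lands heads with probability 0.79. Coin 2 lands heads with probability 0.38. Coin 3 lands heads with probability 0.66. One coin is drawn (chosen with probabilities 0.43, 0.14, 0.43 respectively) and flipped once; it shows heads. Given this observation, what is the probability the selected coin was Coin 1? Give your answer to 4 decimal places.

Tabulate prior·likelihood by source: [1] prior 0.43, lik 0.79, product 0.3397; [2] prior 0.14, lik 0.38, product 0.05320; [3] prior 0.43, lik 0.66, product 0.2838.
Normalizing constant = 0.67670; the posterior for Coin 1 is its product over the sum, 0.3397/0.67670 = 0.5020.

Posterior probability ≈ 0.5020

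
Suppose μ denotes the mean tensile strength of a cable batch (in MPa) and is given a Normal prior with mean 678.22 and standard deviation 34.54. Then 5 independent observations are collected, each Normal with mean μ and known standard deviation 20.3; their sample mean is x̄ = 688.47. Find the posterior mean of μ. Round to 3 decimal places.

With known σ, the Normal prior is conjugate. Weight on the data is w = (n/σ²)/(n/σ² + 1/τ₀²) = 0.0121333/(0.0121333+0.00083821) = 0.93538.
Posterior mean = w·x̄ + (1−w)·μ₀ = 0.93538·688.47 + 0.064620·678.22 = 687.808.

Posterior mean ≈ 687.808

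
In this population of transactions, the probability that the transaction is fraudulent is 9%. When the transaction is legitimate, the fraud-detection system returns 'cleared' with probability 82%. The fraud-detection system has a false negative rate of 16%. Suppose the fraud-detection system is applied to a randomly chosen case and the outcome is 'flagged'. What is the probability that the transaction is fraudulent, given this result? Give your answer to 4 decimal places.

Write H for 'the transaction is fraudulent'. Prior odds H:¬H = 0.09/0.91 = 0.098901. For the 'flagged' outcome, the likelihood ratio is 0.84/0.18 = 4.6667.
Posterior odds = 0.098901 × 4.6667 = 0.46154, so P(H|E) = 0.46154/(1+0.46154) = 0.3158.

P(H | E) ≈ 0.3158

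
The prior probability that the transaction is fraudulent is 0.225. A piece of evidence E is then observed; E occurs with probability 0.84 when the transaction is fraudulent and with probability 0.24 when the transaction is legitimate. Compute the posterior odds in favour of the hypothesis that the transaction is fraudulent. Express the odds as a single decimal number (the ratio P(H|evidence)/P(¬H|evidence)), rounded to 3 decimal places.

Posterior odds ≈ 1.016

Prior odds = 0.225/(1−0.225) = 0.29032.
Likelihood ratio for E = 0.84/0.24 = 3.5000.
Posterior odds = prior odds × LR = 1.0161.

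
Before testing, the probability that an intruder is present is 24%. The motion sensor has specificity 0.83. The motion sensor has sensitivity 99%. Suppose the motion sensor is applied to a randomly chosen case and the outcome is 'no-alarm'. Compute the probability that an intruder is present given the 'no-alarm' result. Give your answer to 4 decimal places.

P(H | E) ≈ 0.0038

Write H for 'an intruder is present'. Prior odds H:¬H = 0.24/0.76 = 0.31579. For the 'no-alarm' outcome, the likelihood ratio is 0.01/0.83 = 0.012048.
Posterior odds = 0.31579 × 0.012048 = 0.0038047, so P(H|E) = 0.0038047/(1+0.0038047) = 0.0038.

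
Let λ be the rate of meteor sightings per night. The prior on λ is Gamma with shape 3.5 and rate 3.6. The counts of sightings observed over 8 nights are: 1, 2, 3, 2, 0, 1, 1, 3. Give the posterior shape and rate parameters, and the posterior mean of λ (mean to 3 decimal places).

Posterior: Gamma(shape=16.5, rate=11.6); mean ≈ 1.422

Total count ∑xᵢ = 13 over n = 8 nights.
Gamma is conjugate to the Poisson likelihood: posterior is Gamma(shape = 3.5+13 = 16.5, rate = 3.6+8 = 11.6).
Posterior mean = shape/rate = 16.5/11.6 = 1.422.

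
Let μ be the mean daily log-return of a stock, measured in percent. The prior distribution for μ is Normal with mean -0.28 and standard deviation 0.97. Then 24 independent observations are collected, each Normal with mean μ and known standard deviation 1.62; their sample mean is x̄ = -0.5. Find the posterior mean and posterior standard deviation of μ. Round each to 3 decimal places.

Posterior mean ≈ -0.477; posterior SD ≈ 0.313

With known σ, the Normal prior is conjugate. Weight on the data is w = (n/σ²)/(n/σ² + 1/τ₀²) = 9.14495/(9.14495+1.06281) = 0.89588.
Posterior mean = w·x̄ + (1−w)·μ₀ = 0.89588·-0.5 + 0.10412·-0.28 = -0.477. Posterior variance = 1/(9.14495+1.06281) = 0.0979647, so SD = 0.313.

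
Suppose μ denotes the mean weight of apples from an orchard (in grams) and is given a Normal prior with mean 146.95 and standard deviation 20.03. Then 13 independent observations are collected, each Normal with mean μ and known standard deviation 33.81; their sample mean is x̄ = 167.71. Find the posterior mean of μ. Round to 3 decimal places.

Prior precision 1/τ₀² = 1/20.03² = 0.00249252; data precision n/σ² = 13/33.81² = 0.0113724.
Posterior precision = 0.00249252 + 0.0113724 = 0.0138649.
Posterior mean = (0.00249252·146.95 + 0.0113724·167.71) / 0.0138649 = 163.978.

Posterior mean ≈ 163.978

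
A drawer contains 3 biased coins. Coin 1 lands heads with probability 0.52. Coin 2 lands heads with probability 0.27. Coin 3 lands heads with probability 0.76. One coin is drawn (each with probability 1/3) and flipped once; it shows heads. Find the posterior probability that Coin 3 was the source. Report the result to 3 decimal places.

Posterior probability ≈ 0.490

Tabulate prior·likelihood by source: [1] prior 0.333333, lik 0.52, product 0.1733; [2] prior 0.333333, lik 0.27, product 0.09000; [3] prior 0.333333, lik 0.76, product 0.2533.
Normalizing constant = 0.51667; the posterior for Coin 3 is its product over the sum, 0.2533/0.51667 = 0.490.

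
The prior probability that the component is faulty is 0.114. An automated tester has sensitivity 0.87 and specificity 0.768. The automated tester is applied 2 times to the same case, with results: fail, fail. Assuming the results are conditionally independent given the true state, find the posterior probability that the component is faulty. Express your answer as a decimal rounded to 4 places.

Let H be the event that the component is faulty; start with P(H) = 0.114. P('fail'|H) = 0.87, P('fail'|¬H) = 0.232.
Update on result 1 ('fail'): P(H) ← 0.87·0.1140 / (0.87·0.1140 + 0.232·0.8860) = 0.099180/0.30473 = 0.3255.
Update on result 2 ('fail'): P(H) ← 0.87·0.3255 / (0.87·0.3255 + 0.232·0.6745) = 0.28316/0.43965 = 0.6441.

Posterior P(H) ≈ 0.6441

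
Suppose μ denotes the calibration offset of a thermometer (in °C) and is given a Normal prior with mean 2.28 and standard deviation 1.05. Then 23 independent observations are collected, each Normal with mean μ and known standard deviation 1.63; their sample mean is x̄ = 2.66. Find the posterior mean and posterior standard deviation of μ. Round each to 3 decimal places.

Posterior mean ≈ 2.624; posterior SD ≈ 0.323

Prior precision 1/τ₀² = 1/1.05² = 0.907029; data precision n/σ² = 23/1.63² = 8.65671.
Posterior precision = 0.907029 + 8.65671 = 9.56373, giving posterior SD = 1/√9.56373 = 0.323.
Posterior mean = (0.907029·2.28 + 8.65671·2.66) / 9.56373 = 2.624.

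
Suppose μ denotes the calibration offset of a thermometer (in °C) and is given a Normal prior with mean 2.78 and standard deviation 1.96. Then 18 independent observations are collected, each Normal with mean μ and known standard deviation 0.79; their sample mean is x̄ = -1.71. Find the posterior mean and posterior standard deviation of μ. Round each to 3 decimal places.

Posterior mean ≈ -1.670; posterior SD ≈ 0.185

With known σ, the Normal prior is conjugate. Weight on the data is w = (n/σ²)/(n/σ² + 1/τ₀²) = 28.8415/(28.8415+0.260308) = 0.99106.
Posterior mean = w·x̄ + (1−w)·μ₀ = 0.99106·-1.71 + 0.0089447·2.78 = -1.670. Posterior variance = 1/(28.8415+0.260308) = 0.0343621, so SD = 0.185.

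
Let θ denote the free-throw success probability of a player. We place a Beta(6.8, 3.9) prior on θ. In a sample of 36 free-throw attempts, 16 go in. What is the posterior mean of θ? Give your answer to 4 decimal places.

Posterior mean ≈ 0.4882

Observing 16 successes and 20 failures updates Beta(6.8, 3.9) by adding the success and failure counts to the two shape parameters: α = 6.8+16 = 22.8, β = 3.9+20 = 23.9.
E[θ | data] = 22.8/(22.8+23.9) = 0.4882.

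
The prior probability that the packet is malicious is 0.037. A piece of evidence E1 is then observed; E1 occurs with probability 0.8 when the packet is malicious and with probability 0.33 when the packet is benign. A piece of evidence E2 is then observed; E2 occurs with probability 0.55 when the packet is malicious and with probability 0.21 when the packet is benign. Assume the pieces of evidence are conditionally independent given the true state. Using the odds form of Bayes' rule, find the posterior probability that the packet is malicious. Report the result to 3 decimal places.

Prior odds = 0.037/(1−0.037) = 0.038422. In log-odds, ln(0.038422) = -3.2591.
Add log likelihood ratios: ln(2.4242) + ln(2.6190) = 1.8483.
Posterior log-odds = -1.4108, so posterior odds = exp(-1.4108) = 0.24395. Converting, P(H|E) = 0.24395/1.2439 = 0.196.

Posterior probability ≈ 0.196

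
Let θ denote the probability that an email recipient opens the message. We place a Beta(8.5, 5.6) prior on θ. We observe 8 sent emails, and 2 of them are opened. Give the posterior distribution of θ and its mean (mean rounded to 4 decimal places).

The binomial likelihood is conjugate to the Beta prior: with 2 successes and 6 failures, the posterior is Beta(8.5+2, 5.6+6) = Beta(10.5, 11.6).
Posterior mean = α/(α+β) = 10.5/22.1 = 0.4751.

Posterior: Beta(10.5, 11.6); mean ≈ 0.4751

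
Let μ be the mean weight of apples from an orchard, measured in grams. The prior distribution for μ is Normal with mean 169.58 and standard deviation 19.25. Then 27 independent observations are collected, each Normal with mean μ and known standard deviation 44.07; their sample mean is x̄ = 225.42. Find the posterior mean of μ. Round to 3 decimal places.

Posterior mean ≈ 216.343

Prior precision 1/τ₀² = 1/19.25² = 0.00269860; data precision n/σ² = 27/44.07² = 0.0139020.
Posterior precision = 0.00269860 + 0.0139020 = 0.0166006.
Posterior mean = (0.00269860·169.58 + 0.0139020·225.42) / 0.0166006 = 216.343.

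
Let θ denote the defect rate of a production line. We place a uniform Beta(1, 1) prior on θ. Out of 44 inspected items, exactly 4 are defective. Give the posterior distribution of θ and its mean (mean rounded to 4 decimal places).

The binomial likelihood is conjugate to the Beta prior: with 4 successes and 40 failures, the posterior is Beta(1+4, 1+40) = Beta(5, 41).
E[θ | data] = 5/(5+41) = 0.1087.

Posterior: Beta(5, 41); mean ≈ 0.1087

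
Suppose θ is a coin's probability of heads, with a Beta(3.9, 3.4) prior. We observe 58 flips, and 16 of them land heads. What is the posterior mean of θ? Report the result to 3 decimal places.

The binomial likelihood is conjugate to the Beta prior: with 16 successes and 42 failures, the posterior is Beta(3.9+16, 3.4+42) = Beta(19.9, 45.4).
E[θ | data] = 19.9/(19.9+45.4) = 0.305.

Posterior mean ≈ 0.305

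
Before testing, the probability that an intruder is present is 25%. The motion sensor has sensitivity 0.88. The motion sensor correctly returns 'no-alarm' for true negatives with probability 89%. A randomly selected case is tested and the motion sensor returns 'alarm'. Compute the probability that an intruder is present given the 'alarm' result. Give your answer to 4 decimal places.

P(H | E) ≈ 0.7273

Let H be the event that an intruder is present. P(H) = 0.25, so P(¬H) = 0.75. With E the 'alarm' result, P(E|H) = 0.88 and P(E|¬H) = 0.11.
P(E) = 0.88·0.25 + 0.11·0.75 = 0.22000 + 0.082500 = 0.30250.
By Bayes' theorem, P(H|E) = 0.22000 / 0.30250 = 0.7273.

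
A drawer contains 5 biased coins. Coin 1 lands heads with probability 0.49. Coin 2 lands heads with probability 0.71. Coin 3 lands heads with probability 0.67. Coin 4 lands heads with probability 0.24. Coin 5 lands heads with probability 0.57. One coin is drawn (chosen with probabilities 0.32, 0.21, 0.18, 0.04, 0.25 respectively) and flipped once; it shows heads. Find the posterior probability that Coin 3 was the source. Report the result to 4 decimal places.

Posterior probability ≈ 0.2084

P(heads|C1) = 0.49; P(heads|C2) = 0.71; P(heads|C3) = 0.67; P(heads|C4) = 0.24; P(heads|C5) = 0.57.
Prior × likelihood for each source: 0.32·0.49=0.1568, 0.21·0.71=0.1491, 0.18·0.67=0.1206, 0.04·0.24=0.009600, 0.25·0.57=0.1425. Summing gives P(heads) = 0.57860.
P(Coin 3 | heads) = 0.1206 / 0.57860 = 0.2084.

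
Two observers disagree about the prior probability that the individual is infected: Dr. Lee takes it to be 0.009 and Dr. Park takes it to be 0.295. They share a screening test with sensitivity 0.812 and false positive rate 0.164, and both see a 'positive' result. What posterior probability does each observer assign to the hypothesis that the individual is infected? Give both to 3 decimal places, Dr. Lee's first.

The likelihood ratio for a 'positive' result is 0.812/0.164 = 4.9512.
Dr. Lee: prior odds 0.009/0.991 = 0.0090817; posterior odds 0.044966; posterior probability 0.043.
Dr. Park: prior odds 0.295/0.705 = 0.41844; posterior odds 2.0718; posterior probability 0.674.

Dr. Lee: 0.043; Dr. Park: 0.674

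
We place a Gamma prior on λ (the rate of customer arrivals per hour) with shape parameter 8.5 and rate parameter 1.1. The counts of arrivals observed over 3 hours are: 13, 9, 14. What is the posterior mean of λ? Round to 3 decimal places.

The Poisson likelihood adds the total count to the shape and the number of exposure periods to the rate. Here ∑xᵢ = 36 and n = 3, so shape 8.5→44.5 and rate 1.1→4.1.
Posterior mean = shape/rate = 44.5/4.1 = 10.854.

Posterior mean ≈ 10.854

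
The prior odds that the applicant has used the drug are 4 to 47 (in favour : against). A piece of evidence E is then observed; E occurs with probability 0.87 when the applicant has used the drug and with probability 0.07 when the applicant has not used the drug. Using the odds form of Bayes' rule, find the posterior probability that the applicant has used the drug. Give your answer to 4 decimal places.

Prior odds = 4/47 = 0.085106. In log-odds, ln(0.085106) = -2.4639.
Add log likelihood ratio: ln(12.429) = 2.5200.
Posterior log-odds = 0.056145, so posterior odds = exp(0.056145) = 1.0578. Converting, P(H|E) = 1.0578/2.0578 = 0.5140.

Posterior probability ≈ 0.5140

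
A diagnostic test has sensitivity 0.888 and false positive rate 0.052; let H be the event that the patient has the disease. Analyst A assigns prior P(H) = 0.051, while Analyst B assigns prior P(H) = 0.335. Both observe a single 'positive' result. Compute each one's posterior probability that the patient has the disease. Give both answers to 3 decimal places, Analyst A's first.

Analyst A: 0.479; Analyst B: 0.896

P('+'|H) = 0.888, P('+'|¬H) = 0.052.
Analyst A: numerator 0.888·0.051 = 0.045288; evidence = 0.045288+0.052·0.949 = 0.094636; posterior = 0.479.
Analyst B: numerator 0.888·0.335 = 0.29748; evidence = 0.29748+0.052·0.665 = 0.33206; posterior = 0.896.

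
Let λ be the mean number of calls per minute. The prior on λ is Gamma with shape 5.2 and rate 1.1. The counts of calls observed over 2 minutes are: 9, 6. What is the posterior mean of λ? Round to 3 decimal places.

Posterior mean ≈ 6.516

The Poisson likelihood adds the total count to the shape and the number of exposure periods to the rate. Here ∑xᵢ = 15 and n = 2, so shape 5.2→20.2 and rate 1.1→3.1.
E[λ | data] = 20.2/3.1 = 6.516.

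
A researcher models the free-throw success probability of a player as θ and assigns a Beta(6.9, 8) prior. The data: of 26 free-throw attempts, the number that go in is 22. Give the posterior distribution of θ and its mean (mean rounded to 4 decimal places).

The binomial likelihood is conjugate to the Beta prior: with 22 successes and 4 failures, the posterior is Beta(6.9+22, 8+4) = Beta(28.9, 12).
Posterior mean = α/(α+β) = 28.9/40.9 = 0.7066.

Posterior: Beta(28.9, 12); mean ≈ 0.7066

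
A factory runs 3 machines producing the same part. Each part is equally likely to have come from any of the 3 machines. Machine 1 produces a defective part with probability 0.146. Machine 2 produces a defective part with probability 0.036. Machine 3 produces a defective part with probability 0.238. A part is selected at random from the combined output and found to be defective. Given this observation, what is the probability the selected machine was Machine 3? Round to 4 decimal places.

Tabulate prior·likelihood by source: [1] prior 0.333333, lik 0.146, product 0.04867; [2] prior 0.333333, lik 0.036, product 0.01200; [3] prior 0.333333, lik 0.238, product 0.07933.
Normalizing constant = 0.14000; the posterior for Machine 3 is its product over the sum, 0.07933/0.14000 = 0.5667.

Posterior probability ≈ 0.5667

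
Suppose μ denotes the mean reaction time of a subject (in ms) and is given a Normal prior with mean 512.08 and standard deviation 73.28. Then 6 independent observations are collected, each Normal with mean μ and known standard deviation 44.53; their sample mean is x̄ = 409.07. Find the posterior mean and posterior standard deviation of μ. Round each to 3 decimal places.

With known σ, the Normal prior is conjugate. Weight on the data is w = (n/σ²)/(n/σ² + 1/τ₀²) = 0.00302584/(0.00302584+0.00018622) = 0.94202.
Posterior mean = w·x̄ + (1−w)·μ₀ = 0.94202·409.07 + 0.057976·512.08 = 415.042. Posterior variance = 1/(0.00302584+0.00018622) = 311.327, so SD = 17.644.

Posterior mean ≈ 415.042; posterior SD ≈ 17.644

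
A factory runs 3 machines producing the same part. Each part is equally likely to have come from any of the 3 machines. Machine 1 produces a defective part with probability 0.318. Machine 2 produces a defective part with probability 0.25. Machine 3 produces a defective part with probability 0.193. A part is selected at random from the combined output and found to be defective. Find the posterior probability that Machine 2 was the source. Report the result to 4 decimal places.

P(defective|M1) = 0.318; P(defective|M2) = 0.25; P(defective|M3) = 0.193.
Prior × likelihood for each source: 0.333333·0.318=0.1060, 0.333333·0.25=0.08333, 0.333333·0.193=0.06433. Summing gives P(defective) = 0.25367.
P(Machine 2 | defective) = 0.08333 / 0.25367 = 0.3285.

Posterior probability ≈ 0.3285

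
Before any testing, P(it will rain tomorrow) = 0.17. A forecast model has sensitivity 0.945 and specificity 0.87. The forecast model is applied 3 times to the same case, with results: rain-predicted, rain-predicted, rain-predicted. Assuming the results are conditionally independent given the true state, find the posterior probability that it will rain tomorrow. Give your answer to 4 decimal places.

With H the event that it will rain tomorrow, the joint likelihood of the observed sequence is P(data|H) = 0.945·0.945·0.945 = 0.84391 and P(data|¬H) = 0.13·0.13·0.13 = 0.0021970.
Bayes: P(H|data) = 0.17·0.84391 / (0.17·0.84391 + 0.83·0.0021970) = 0.14346/0.14529 = 0.9874.

Posterior P(H) ≈ 0.9874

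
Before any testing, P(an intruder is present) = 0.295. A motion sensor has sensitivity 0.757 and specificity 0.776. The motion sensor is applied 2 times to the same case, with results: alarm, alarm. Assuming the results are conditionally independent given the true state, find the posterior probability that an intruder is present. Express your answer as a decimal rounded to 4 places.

With H the event that an intruder is present, the joint likelihood of the observed sequence is P(data|H) = 0.757·0.757 = 0.57305 and P(data|¬H) = 0.224·0.224 = 0.050176.
Bayes: P(H|data) = 0.295·0.57305 / (0.295·0.57305 + 0.705·0.050176) = 0.16905/0.20442 = 0.8270.

Posterior P(H) ≈ 0.8270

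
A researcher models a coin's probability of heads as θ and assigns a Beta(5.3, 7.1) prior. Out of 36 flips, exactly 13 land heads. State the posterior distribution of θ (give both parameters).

Observing 13 successes and 23 failures updates Beta(5.3, 7.1) by adding the success and failure counts to the two shape parameters: α = 5.3+13 = 18.3, β = 7.1+23 = 30.1.

Posterior: Beta(18.3, 30.1)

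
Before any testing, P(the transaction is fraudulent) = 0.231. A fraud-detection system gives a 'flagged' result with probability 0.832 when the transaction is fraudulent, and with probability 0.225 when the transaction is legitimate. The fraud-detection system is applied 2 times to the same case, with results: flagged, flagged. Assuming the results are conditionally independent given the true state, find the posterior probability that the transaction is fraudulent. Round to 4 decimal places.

Let H be the event that the transaction is fraudulent; start with P(H) = 0.231. P('flagged'|H) = 0.832, P('flagged'|¬H) = 0.225.
Update on result 1 ('flagged'): P(H) ← 0.832·0.2310 / (0.832·0.2310 + 0.225·0.7690) = 0.19219/0.36522 = 0.5262.
Update on result 2 ('flagged'): P(H) ← 0.832·0.5262 / (0.832·0.5262 + 0.225·0.4738) = 0.43783/0.54443 = 0.8042.

Posterior P(H) ≈ 0.8042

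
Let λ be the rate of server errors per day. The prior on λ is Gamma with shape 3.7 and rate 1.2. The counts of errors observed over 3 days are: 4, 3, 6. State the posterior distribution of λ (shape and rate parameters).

Posterior: Gamma(shape=16.7, rate=4.2)

Total count ∑xᵢ = 13 over n = 3 days.
Gamma is conjugate to the Poisson likelihood: posterior is Gamma(shape = 3.7+13 = 16.7, rate = 1.2+3 = 4.2).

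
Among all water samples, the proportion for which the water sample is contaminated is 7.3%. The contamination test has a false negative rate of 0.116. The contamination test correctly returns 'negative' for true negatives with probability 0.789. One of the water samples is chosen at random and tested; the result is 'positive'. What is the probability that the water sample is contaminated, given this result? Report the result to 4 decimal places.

Write H for 'the water sample is contaminated'. Prior odds H:¬H = 0.073/0.927 = 0.078749. For the 'positive' outcome, the likelihood ratio is 0.884/0.211 = 4.1896.
Posterior odds = 0.078749 × 4.1896 = 0.32992, so P(H|E) = 0.32992/(1+0.32992) = 0.2481.

P(H | E) ≈ 0.2481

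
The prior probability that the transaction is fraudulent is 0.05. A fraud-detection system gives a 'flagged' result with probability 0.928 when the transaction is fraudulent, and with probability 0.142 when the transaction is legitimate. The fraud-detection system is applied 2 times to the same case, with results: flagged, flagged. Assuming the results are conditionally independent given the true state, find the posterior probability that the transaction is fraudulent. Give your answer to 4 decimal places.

Posterior P(H) ≈ 0.6921

Let H be the event that the transaction is fraudulent; start with P(H) = 0.05. P('flagged'|H) = 0.928, P('flagged'|¬H) = 0.142.
Update on result 1 ('flagged'): P(H) ← 0.928·0.0500 / (0.928·0.0500 + 0.142·0.9500) = 0.046400/0.18130 = 0.2559.
Update on result 2 ('flagged'): P(H) ← 0.928·0.2559 / (0.928·0.2559 + 0.142·0.7441) = 0.23750/0.34316 = 0.6921.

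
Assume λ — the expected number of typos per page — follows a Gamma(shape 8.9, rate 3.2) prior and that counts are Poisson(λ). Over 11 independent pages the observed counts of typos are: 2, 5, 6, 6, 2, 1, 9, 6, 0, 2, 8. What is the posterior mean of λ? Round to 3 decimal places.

Total count ∑xᵢ = 47 over n = 11 pages.
Gamma is conjugate to the Poisson likelihood: posterior is Gamma(shape = 8.9+47 = 55.9, rate = 3.2+11 = 14.2).
Posterior mean = shape/rate = 55.9/14.2 = 3.937.

Posterior mean ≈ 3.937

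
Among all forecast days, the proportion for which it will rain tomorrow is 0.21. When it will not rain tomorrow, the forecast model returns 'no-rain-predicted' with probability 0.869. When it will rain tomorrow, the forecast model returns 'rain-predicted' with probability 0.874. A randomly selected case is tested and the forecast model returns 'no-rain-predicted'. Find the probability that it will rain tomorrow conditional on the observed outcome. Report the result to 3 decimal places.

P(H | E) ≈ 0.037

Let H be the event that it will rain tomorrow. P(H) = 0.21, so P(¬H) = 0.79. With E the 'no-rain-predicted' result, P(E|H) = 0.126 and P(E|¬H) = 0.869.
P(E) = 0.126·0.21 + 0.869·0.79 = 0.026460 + 0.68651 = 0.71297.
By Bayes' theorem, P(H|E) = 0.026460 / 0.71297 = 0.037.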